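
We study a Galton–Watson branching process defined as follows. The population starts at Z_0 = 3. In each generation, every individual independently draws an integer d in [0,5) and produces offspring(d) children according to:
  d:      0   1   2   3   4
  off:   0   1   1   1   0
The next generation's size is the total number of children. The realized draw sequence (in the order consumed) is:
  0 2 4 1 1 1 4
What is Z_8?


gen 0: Z_0=3, draws=[0, 2, 4], offspring=[0, 1, 0], Z_1=1
gen 1: Z_1=1, draws=[1], offspring=[1], Z_2=1
gen 2: Z_2=1, draws=[1], offspring=[1], Z_3=1
gen 3: Z_3=1, draws=[1], offspring=[1], Z_4=1
gen 4: Z_4=1, draws=[4], offspring=[0], Z_5=0
gen 5: Z_5=0, draws=[], offspring=[], Z_6=0
gen 6: Z_6=0, draws=[], offspring=[], Z_7=0
gen 7: Z_7=0, draws=[], offspring=[], Z_8=0

0


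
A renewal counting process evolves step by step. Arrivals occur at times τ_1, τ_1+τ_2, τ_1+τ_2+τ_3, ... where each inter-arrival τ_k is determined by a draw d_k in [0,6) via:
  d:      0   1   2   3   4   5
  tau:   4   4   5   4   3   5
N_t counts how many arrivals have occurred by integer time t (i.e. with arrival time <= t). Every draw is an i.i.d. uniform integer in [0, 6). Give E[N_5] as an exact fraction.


Inter-arrival values over d=0..5: [4, 4, 5, 4, 3, 5]
Each d has probability 1/6, so the pmf of τ is: f(3) = 1/6, f(4) = 1/2, f(5) = 1/3
Renewal equation for m(n) = E[N_n]: condition on τ_1 = k (if k <= n, one arrival plus a fresh copy on the remaining n−k steps): m(n) = F(n) + Σ_{k<=n} f(k)·m(n−k), where F(n) = P(τ <= n) and m(0) = 0
m(1) = F(1) = 0
m(2) = F(2) = 0
m(3) = F(3) = 1/6
m(4) = F(4) = 2/3
m(5) = F(5) = 1
E[N_5] = m(5) = 1

1


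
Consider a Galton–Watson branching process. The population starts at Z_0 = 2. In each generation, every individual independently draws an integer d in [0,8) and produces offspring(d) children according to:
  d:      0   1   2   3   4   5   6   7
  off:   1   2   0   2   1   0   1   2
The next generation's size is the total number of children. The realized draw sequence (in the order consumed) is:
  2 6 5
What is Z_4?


gen 0: Z_0=2, draws=[2, 6], offspring=[0, 1], Z_1=1
gen 1: Z_1=1, draws=[5], offspring=[0], Z_2=0
gen 2: Z_2=0, draws=[], offspring=[], Z_3=0
gen 3: Z_3=0, draws=[], offspring=[], Z_4=0

0


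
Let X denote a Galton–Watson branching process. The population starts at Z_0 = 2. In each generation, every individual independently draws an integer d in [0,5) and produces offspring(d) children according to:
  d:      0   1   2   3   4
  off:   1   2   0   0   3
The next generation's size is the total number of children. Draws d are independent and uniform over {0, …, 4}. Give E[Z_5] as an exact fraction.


Outcome values over d=0..4: [1, 2, 0, 0, 3]
Σy = 6, Σy² = 14, M = 5
μ = 6/5 = 6/5,  σ² = 14/5 − (6/5)² = 34/25
E[Z_0] = 2
E[Z_1] = 6/5·E[Z_0] = 12/5
E[Z_2] = 6/5·E[Z_1] = 72/25
E[Z_3] = 6/5·E[Z_2] = 432/125
E[Z_4] = 6/5·E[Z_3] = 2592/625
E[Z_5] = 6/5·E[Z_4] = 15552/3125

15552/3125


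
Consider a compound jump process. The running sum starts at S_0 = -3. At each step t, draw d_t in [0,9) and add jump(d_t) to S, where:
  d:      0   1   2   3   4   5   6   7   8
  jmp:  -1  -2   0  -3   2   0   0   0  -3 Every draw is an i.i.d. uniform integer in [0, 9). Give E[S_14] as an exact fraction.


Outcome values over d=0..8: [-1, -2, 0, -3, 2, 0, 0, 0, -3]
Σy = -7, Σy² = 27, M = 9
μ = -7/9 = -7/9,  σ² = 27/9 − (-7/9)² = 194/81
E[S_14] = -3 + 14·(-7/9) = -125/9

-125/9


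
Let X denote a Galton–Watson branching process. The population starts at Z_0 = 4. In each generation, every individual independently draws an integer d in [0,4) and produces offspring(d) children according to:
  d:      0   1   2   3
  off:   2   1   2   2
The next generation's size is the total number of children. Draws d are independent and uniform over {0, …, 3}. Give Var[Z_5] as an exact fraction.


37894983/262144

Outcome values over d=0..3: [2, 1, 2, 2]
Σy = 7, Σy² = 13, M = 4
μ = 7/4 = 7/4,  σ² = 13/4 − (7/4)² = 3/16
V_0 = 0, E_0 = 4
V_1 = 3/16·E_0 + (7/4)²·V_0 = 3/4;  E_1 = 7
V_2 = 3/16·E_1 + (7/4)²·V_1 = 231/64;  E_2 = 49/4
V_3 = 3/16·E_2 + (7/4)²·V_2 = 13671/1024;  E_3 = 343/16
V_4 = 3/16·E_3 + (7/4)²·V_3 = 735735/16384;  E_4 = 2401/64
V_5 = 3/16·E_4 + (7/4)²·V_4 = 37894983/262144;  E_5 = 16807/256


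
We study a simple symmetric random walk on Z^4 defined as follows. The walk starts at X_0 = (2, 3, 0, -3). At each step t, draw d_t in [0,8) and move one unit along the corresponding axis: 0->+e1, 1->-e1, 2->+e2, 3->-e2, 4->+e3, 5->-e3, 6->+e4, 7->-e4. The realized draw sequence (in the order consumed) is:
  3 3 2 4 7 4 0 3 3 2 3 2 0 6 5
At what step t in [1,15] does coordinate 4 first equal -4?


5

t=0: X=(2, 3, 0, -3), d=3 → -e2, X_1=(2, 2, 0, -3)
t=1: X=(2, 2, 0, -3), d=3 → -e2, X_2=(2, 1, 0, -3)
t=2: X=(2, 1, 0, -3), d=2 → +e2, X_3=(2, 2, 0, -3)
t=3: X=(2, 2, 0, -3), d=4 → +e3, X_4=(2, 2, 1, -3)
t=4: X=(2, 2, 1, -3), d=7 → -e4, X_5=(2, 2, 1, -4)
t=5: X=(2, 2, 1, -4), d=4 → +e3, X_6=(2, 2, 2, -4)
t=6: X=(2, 2, 2, -4), d=0 → +e1, X_7=(3, 2, 2, -4)
t=7: X=(3, 2, 2, -4), d=3 → -e2, X_8=(3, 1, 2, -4)
t=8: X=(3, 1, 2, -4), d=3 → -e2, X_9=(3, 0, 2, -4)
t=9: X=(3, 0, 2, -4), d=2 → +e2, X_10=(3, 1, 2, -4)
t=10: X=(3, 1, 2, -4), d=3 → -e2, X_11=(3, 0, 2, -4)
t=11: X=(3, 0, 2, -4), d=2 → +e2, X_12=(3, 1, 2, -4)
t=12: X=(3, 1, 2, -4), d=0 → +e1, X_13=(4, 1, 2, -4)
t=13: X=(4, 1, 2, -4), d=6 → +e4, X_14=(4, 1, 2, -3)
t=14: X=(4, 1, 2, -3), d=5 → -e3, X_15=(4, 1, 1, -3)


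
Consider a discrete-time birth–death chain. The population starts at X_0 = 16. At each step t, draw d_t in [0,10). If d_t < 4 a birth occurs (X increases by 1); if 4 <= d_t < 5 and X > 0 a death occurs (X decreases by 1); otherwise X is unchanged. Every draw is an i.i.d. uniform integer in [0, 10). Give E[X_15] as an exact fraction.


X can drop by at most 1 per step and X_0 = 16 > T = 15, so X_t >= 16 − t >= 1 > 0 for every t <= 15: the floor at 0 (the 'and X > 0' condition) never binds. Hence X_15 = X_0 + Σ_{t<15} Y_t with i.i.d. increments Y_t = y(d_t) ∈ {+1, −1, 0}.
Outcome values over d=0..9: [1, 1, 1, 1, -1, 0, 0, 0, 0, 0]
Σy = 3, Σy² = 5, M = 10
μ = 3/10 = 3/10,  σ² = 5/10 − (3/10)² = 41/100
E[X_15] = 16 + 15·(3/10) = 41/2

41/2


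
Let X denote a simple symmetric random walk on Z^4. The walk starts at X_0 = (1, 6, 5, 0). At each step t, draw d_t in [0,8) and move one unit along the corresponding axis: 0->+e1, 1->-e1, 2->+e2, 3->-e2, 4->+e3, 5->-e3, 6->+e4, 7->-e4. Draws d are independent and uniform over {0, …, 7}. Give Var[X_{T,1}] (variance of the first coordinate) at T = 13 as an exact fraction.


Outcome values over d=0..7: [1, -1, 0, 0, 0, 0, 0, 0]
Σy = 0, Σy² = 2, M = 8
μ = 0/8 = 0,  σ² = 2/8 − (0)² = 1/4
Independent increments: Var[X_13] = 13·σ² = 13·(1/4) = 13/4

13/4


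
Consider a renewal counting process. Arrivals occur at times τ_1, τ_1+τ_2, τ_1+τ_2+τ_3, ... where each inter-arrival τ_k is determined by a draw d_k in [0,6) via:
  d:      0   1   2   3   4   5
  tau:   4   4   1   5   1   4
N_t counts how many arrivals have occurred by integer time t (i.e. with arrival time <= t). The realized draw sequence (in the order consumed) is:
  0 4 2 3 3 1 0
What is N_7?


draw d_1=0: τ_1=4, arrival time A_1=4
draw d_2=4: τ_2=1, arrival time A_2=5
draw d_3=2: τ_3=1, arrival time A_3=6
draw d_4=3: τ_4=5, arrival time A_4=11
draw d_5=3: τ_5=5, arrival time A_5=16
draw d_6=1: τ_6=4, arrival time A_6=20
draw d_7=0: τ_7=4, arrival time A_7=24
N_t over t=0..7: 0:0 1:0 2:0 3:0 4:1 5:2 6:3 7:3

3


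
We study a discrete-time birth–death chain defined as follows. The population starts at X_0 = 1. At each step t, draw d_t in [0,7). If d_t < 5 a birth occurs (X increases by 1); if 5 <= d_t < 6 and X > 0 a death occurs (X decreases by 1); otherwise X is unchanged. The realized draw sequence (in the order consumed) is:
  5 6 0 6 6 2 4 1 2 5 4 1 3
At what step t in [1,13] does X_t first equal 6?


12

t=0: X=1, d=5 → death, X_1=0
t=1: X=0, d=6 → hold, X_2=0
t=2: X=0, d=0 → birth, X_3=1
t=3: X=1, d=6 → hold, X_4=1
t=4: X=1, d=6 → hold, X_5=1
t=5: X=1, d=2 → birth, X_6=2
t=6: X=2, d=4 → birth, X_7=3
t=7: X=3, d=1 → birth, X_8=4
t=8: X=4, d=2 → birth, X_9=5
t=9: X=5, d=5 → death, X_10=4
t=10: X=4, d=4 → birth, X_11=5
t=11: X=5, d=1 → birth, X_12=6
t=12: X=6, d=3 → birth, X_13=7


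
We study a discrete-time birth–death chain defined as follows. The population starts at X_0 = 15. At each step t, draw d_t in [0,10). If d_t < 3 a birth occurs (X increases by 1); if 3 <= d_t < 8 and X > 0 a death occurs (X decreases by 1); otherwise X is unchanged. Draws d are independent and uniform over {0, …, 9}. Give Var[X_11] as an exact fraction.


209/25

X can drop by at most 1 per step and X_0 = 15 > T = 11, so X_t >= 15 − t >= 4 > 0 for every t <= 11: the floor at 0 (the 'and X > 0' condition) never binds. Hence X_11 = X_0 + Σ_{t<11} Y_t with i.i.d. increments Y_t = y(d_t) ∈ {+1, −1, 0}.
Outcome values over d=0..9: [1, 1, 1, -1, -1, -1, -1, -1, 0, 0]
Σy = -2, Σy² = 8, M = 10
μ = -2/10 = -1/5,  σ² = 8/10 − (-1/5)² = 19/25
Independent increments: Var[X_11] = 11·σ² = 11·(19/25) = 209/25


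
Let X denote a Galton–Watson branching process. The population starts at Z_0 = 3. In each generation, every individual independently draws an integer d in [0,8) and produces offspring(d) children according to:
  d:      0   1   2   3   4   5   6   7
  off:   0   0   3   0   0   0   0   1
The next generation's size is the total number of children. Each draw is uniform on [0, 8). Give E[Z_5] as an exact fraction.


3/32

Outcome values over d=0..7: [0, 0, 3, 0, 0, 0, 0, 1]
Σy = 4, Σy² = 10, M = 8
μ = 4/8 = 1/2,  σ² = 10/8 − (1/2)² = 1
E[Z_0] = 3
E[Z_1] = 1/2·E[Z_0] = 3/2
E[Z_2] = 1/2·E[Z_1] = 3/4
E[Z_3] = 1/2·E[Z_2] = 3/8
E[Z_4] = 1/2·E[Z_3] = 3/16
E[Z_5] = 1/2·E[Z_4] = 3/32


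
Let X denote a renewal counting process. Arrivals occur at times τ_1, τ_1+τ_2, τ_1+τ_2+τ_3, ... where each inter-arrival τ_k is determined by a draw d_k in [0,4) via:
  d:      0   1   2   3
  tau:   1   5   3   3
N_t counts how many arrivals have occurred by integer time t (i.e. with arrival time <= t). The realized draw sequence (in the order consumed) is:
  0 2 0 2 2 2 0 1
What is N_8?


4

draw d_1=0: τ_1=1, arrival time A_1=1
draw d_2=2: τ_2=3, arrival time A_2=4
draw d_3=0: τ_3=1, arrival time A_3=5
draw d_4=2: τ_4=3, arrival time A_4=8
draw d_5=2: τ_5=3, arrival time A_5=11
draw d_6=2: τ_6=3, arrival time A_6=14
draw d_7=0: τ_7=1, arrival time A_7=15
draw d_8=1: τ_8=5, arrival time A_8=20
N_t over t=0..8: 0:0 1:1 2:1 3:1 4:2 5:3 6:3 7:3 8:4


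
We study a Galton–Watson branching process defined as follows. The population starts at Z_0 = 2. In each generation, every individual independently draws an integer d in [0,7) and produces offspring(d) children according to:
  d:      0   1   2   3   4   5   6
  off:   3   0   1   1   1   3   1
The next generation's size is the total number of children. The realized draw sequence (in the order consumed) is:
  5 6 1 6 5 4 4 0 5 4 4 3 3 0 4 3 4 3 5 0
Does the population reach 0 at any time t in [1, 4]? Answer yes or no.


no

gen 0: Z_0=2, draws=[5, 6], offspring=[3, 1], Z_1=4
gen 1: Z_1=4, draws=[1, 6, 5, 4], offspring=[0, 1, 3, 1], Z_2=5
gen 2: Z_2=5, draws=[4, 0, 5, 4, 4], offspring=[1, 3, 3, 1, 1], Z_3=9
gen 3: Z_3=9, draws=[3, 3, 0, 4, 3, 4, 3, 5, 0], offspring=[1, 1, 3, 1, 1, 1, 1, 3, 3], Z_4=15


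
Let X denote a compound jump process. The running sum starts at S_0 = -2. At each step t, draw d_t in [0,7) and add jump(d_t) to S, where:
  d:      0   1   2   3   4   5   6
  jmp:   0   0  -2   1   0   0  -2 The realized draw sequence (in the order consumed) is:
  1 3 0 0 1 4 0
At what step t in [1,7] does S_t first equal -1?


t=0: S=-2, d=1, jump=0, S_1=-2
t=1: S=-2, d=3, jump=1, S_2=-1
t=2: S=-1, d=0, jump=0, S_3=-1
t=3: S=-1, d=0, jump=0, S_4=-1
t=4: S=-1, d=1, jump=0, S_5=-1
t=5: S=-1, d=4, jump=0, S_6=-1
t=6: S=-1, d=0, jump=0, S_7=-1

2


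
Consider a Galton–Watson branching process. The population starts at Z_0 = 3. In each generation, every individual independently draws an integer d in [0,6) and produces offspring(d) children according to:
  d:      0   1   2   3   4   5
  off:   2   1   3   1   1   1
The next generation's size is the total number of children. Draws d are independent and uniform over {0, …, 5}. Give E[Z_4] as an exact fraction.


Outcome values over d=0..5: [2, 1, 3, 1, 1, 1]
Σy = 9, Σy² = 17, M = 6
μ = 9/6 = 3/2,  σ² = 17/6 − (3/2)² = 7/12
E[Z_0] = 3
E[Z_1] = 3/2·E[Z_0] = 9/2
E[Z_2] = 3/2·E[Z_1] = 27/4
E[Z_3] = 3/2·E[Z_2] = 81/8
E[Z_4] = 3/2·E[Z_3] = 243/16

243/16


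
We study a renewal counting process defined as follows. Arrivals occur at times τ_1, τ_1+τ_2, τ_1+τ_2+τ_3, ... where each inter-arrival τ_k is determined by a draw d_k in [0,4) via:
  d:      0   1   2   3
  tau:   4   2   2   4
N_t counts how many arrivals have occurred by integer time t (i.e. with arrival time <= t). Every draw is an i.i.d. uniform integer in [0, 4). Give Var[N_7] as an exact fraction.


23/64

Inter-arrival values over d=0..3: [4, 2, 2, 4]
Each d has probability 1/4, so the pmf of τ is: f(2) = 1/2, f(4) = 1/2
Let p_n(j) = P(N_n = j), with p_0 = [1]. Condition on τ_1: p_n(0) = P(τ > n), and for j >= 1, p_n(j) = Σ_{k<=n} f(k)·p_{n−k}(j−1)
p_1 = [1]  (j = 0)
p_2 = [1/2, 1/2]  (j = 0..1)
p_3 = [1/2, 1/2]  (j = 0..1)
p_4 = [0, 3/4, 1/4]  (j = 0..2)
p_5 = [0, 3/4, 1/4]  (j = 0..2)
p_6 = [0, 1/4, 5/8, 1/8]  (j = 0..3)
p_7 = [0, 1/4, 5/8, 1/8]  (j = 0..3)
E[N_7] = Σ j·p_7(j) = 15/8;  E[N_7²] = Σ j²·p_7(j) = 31/8
Var[N_7] = 31/8 − (15/8)² = 23/64


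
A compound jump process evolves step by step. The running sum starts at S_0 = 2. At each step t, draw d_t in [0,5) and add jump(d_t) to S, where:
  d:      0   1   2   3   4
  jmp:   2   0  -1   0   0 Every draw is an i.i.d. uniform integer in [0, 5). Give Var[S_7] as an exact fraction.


Outcome values over d=0..4: [2, 0, -1, 0, 0]
Σy = 1, Σy² = 5, M = 5
μ = 1/5 = 1/5,  σ² = 5/5 − (1/5)² = 24/25
Independent increments: Var[S_7] = 7·σ² = 7·(24/25) = 168/25

168/25


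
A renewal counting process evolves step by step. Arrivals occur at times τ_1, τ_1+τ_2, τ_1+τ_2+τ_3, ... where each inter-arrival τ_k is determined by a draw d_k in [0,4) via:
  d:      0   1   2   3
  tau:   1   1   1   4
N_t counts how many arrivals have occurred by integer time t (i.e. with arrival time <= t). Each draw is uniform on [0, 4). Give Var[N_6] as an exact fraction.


33535239/16777216

Inter-arrival values over d=0..3: [1, 1, 1, 4]
Each d has probability 1/4, so the pmf of τ is: f(1) = 3/4, f(4) = 1/4
Let p_n(j) = P(N_n = j), with p_0 = [1]. Condition on τ_1: p_n(0) = P(τ > n), and for j >= 1, p_n(j) = Σ_{k<=n} f(k)·p_{n−k}(j−1)
p_1 = [1/4, 3/4]  (j = 0..1)
p_2 = [1/4, 3/16, 9/16]  (j = 0..2)
p_3 = [1/4, 3/16, 9/64, 27/64]  (j = 0..3)
p_4 = [0, 7/16, 9/64, 27/256, 81/256]  (j = 0..4)
p_5 = [0, 1/16, 33/64, 27/256, 81/1024, 243/1024]  (j = 0..5)
p_6 = [0, 1/16, 3/32, 135/256, 81/1024, 243/4096, 729/4096]  (j = 0..6)
E[N_6] = Σ j·p_6(j) = 14389/4096;  E[N_6²] = Σ j²·p_6(j) = 58735/4096
Var[N_6] = 58735/4096 − (14389/4096)² = 33535239/16777216


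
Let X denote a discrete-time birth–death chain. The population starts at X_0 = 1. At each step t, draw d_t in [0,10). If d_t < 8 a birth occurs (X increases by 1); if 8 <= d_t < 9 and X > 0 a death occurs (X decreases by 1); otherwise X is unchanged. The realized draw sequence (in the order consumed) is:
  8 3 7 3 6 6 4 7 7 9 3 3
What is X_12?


t=0: X=1, d=8 → death, X_1=0
t=1: X=0, d=3 → birth, X_2=1
t=2: X=1, d=7 → birth, X_3=2
t=3: X=2, d=3 → birth, X_4=3
t=4: X=3, d=6 → birth, X_5=4
t=5: X=4, d=6 → birth, X_6=5
t=6: X=5, d=4 → birth, X_7=6
t=7: X=6, d=7 → birth, X_8=7
t=8: X=7, d=7 → birth, X_9=8
t=9: X=8, d=9 → hold, X_10=8
t=10: X=8, d=3 → birth, X_11=9
t=11: X=9, d=3 → birth, X_12=10

10


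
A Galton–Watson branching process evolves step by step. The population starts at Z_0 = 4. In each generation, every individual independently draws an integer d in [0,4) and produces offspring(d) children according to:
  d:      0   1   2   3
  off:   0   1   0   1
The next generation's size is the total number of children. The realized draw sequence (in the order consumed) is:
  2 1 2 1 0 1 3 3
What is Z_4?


gen 0: Z_0=4, draws=[2, 1, 2, 1], offspring=[0, 1, 0, 1], Z_1=2
gen 1: Z_1=2, draws=[0, 1], offspring=[0, 1], Z_2=1
gen 2: Z_2=1, draws=[3], offspring=[1], Z_3=1
gen 3: Z_3=1, draws=[3], offspring=[1], Z_4=1

1


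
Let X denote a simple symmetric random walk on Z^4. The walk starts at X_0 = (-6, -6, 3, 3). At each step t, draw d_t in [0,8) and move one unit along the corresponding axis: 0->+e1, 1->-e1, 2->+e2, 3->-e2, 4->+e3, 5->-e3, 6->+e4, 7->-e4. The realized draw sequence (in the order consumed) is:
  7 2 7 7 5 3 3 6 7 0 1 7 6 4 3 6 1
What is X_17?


t=0: X=(-6, -6, 3, 3), d=7 → -e4, X_1=(-6, -6, 3, 2)
t=1: X=(-6, -6, 3, 2), d=2 → +e2, X_2=(-6, -5, 3, 2)
t=2: X=(-6, -5, 3, 2), d=7 → -e4, X_3=(-6, -5, 3, 1)
t=3: X=(-6, -5, 3, 1), d=7 → -e4, X_4=(-6, -5, 3, 0)
t=4: X=(-6, -5, 3, 0), d=5 → -e3, X_5=(-6, -5, 2, 0)
t=5: X=(-6, -5, 2, 0), d=3 → -e2, X_6=(-6, -6, 2, 0)
t=6: X=(-6, -6, 2, 0), d=3 → -e2, X_7=(-6, -7, 2, 0)
t=7: X=(-6, -7, 2, 0), d=6 → +e4, X_8=(-6, -7, 2, 1)
t=8: X=(-6, -7, 2, 1), d=7 → -e4, X_9=(-6, -7, 2, 0)
t=9: X=(-6, -7, 2, 0), d=0 → +e1, X_10=(-5, -7, 2, 0)
t=10: X=(-5, -7, 2, 0), d=1 → -e1, X_11=(-6, -7, 2, 0)
t=11: X=(-6, -7, 2, 0), d=7 → -e4, X_12=(-6, -7, 2, -1)
t=12: X=(-6, -7, 2, -1), d=6 → +e4, X_13=(-6, -7, 2, 0)
t=13: X=(-6, -7, 2, 0), d=4 → +e3, X_14=(-6, -7, 3, 0)
t=14: X=(-6, -7, 3, 0), d=3 → -e2, X_15=(-6, -8, 3, 0)
t=15: X=(-6, -8, 3, 0), d=6 → +e4, X_16=(-6, -8, 3, 1)
t=16: X=(-6, -8, 3, 1), d=1 → -e1, X_17=(-7, -8, 3, 1)

(-7, -8, 3, 1)


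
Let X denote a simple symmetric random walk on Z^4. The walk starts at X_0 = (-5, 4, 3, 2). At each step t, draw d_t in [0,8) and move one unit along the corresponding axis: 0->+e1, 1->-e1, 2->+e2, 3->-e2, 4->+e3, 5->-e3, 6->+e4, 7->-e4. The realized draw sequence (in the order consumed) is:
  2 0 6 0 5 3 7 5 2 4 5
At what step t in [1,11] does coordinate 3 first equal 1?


8

t=0: X=(-5, 4, 3, 2), d=2 → +e2, X_1=(-5, 5, 3, 2)
t=1: X=(-5, 5, 3, 2), d=0 → +e1, X_2=(-4, 5, 3, 2)
t=2: X=(-4, 5, 3, 2), d=6 → +e4, X_3=(-4, 5, 3, 3)
t=3: X=(-4, 5, 3, 3), d=0 → +e1, X_4=(-3, 5, 3, 3)
t=4: X=(-3, 5, 3, 3), d=5 → -e3, X_5=(-3, 5, 2, 3)
t=5: X=(-3, 5, 2, 3), d=3 → -e2, X_6=(-3, 4, 2, 3)
t=6: X=(-3, 4, 2, 3), d=7 → -e4, X_7=(-3, 4, 2, 2)
t=7: X=(-3, 4, 2, 2), d=5 → -e3, X_8=(-3, 4, 1, 2)
t=8: X=(-3, 4, 1, 2), d=2 → +e2, X_9=(-3, 5, 1, 2)
t=9: X=(-3, 5, 1, 2), d=4 → +e3, X_10=(-3, 5, 2, 2)
t=10: X=(-3, 5, 2, 2), d=5 → -e3, X_11=(-3, 5, 1, 2)


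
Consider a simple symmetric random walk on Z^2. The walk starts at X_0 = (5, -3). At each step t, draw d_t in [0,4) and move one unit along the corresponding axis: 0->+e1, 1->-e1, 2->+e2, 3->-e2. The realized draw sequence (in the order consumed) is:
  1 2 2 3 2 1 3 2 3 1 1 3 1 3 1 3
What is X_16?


t=0: X=(5, -3), d=1 → -e1, X_1=(4, -3)
t=1: X=(4, -3), d=2 → +e2, X_2=(4, -2)
t=2: X=(4, -2), d=2 → +e2, X_3=(4, -1)
t=3: X=(4, -1), d=3 → -e2, X_4=(4, -2)
t=4: X=(4, -2), d=2 → +e2, X_5=(4, -1)
t=5: X=(4, -1), d=1 → -e1, X_6=(3, -1)
t=6: X=(3, -1), d=3 → -e2, X_7=(3, -2)
t=7: X=(3, -2), d=2 → +e2, X_8=(3, -1)
t=8: X=(3, -1), d=3 → -e2, X_9=(3, -2)
t=9: X=(3, -2), d=1 → -e1, X_10=(2, -2)
t=10: X=(2, -2), d=1 → -e1, X_11=(1, -2)
t=11: X=(1, -2), d=3 → -e2, X_12=(1, -3)
t=12: X=(1, -3), d=1 → -e1, X_13=(0, -3)
t=13: X=(0, -3), d=3 → -e2, X_14=(0, -4)
t=14: X=(0, -4), d=1 → -e1, X_15=(-1, -4)
t=15: X=(-1, -4), d=3 → -e2, X_16=(-1, -5)

(-1, -5)


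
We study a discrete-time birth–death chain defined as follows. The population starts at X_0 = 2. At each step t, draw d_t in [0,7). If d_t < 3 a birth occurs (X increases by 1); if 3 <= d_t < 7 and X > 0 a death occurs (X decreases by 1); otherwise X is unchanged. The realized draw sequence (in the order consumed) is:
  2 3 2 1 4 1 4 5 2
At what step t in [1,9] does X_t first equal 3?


t=0: X=2, d=2 → birth, X_1=3
t=1: X=3, d=3 → death, X_2=2
t=2: X=2, d=2 → birth, X_3=3
t=3: X=3, d=1 → birth, X_4=4
t=4: X=4, d=4 → death, X_5=3
t=5: X=3, d=1 → birth, X_6=4
t=6: X=4, d=4 → death, X_7=3
t=7: X=3, d=5 → death, X_8=2
t=8: X=2, d=2 → birth, X_9=3

1


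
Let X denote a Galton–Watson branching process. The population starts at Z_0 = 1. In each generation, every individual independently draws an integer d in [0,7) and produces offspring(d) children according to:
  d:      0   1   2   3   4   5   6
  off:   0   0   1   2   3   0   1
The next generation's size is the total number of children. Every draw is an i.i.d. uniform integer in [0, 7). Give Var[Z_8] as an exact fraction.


Outcome values over d=0..6: [0, 0, 1, 2, 3, 0, 1]
Σy = 7, Σy² = 15, M = 7
μ = 7/7 = 1,  σ² = 15/7 − (1)² = 8/7
V_0 = 0, E_0 = 1
V_1 = 8/7·E_0 + (1)²·V_0 = 8/7;  E_1 = 1
V_2 = 8/7·E_1 + (1)²·V_1 = 16/7;  E_2 = 1
V_3 = 8/7·E_2 + (1)²·V_2 = 24/7;  E_3 = 1
V_4 = 8/7·E_3 + (1)²·V_3 = 32/7;  E_4 = 1
V_5 = 8/7·E_4 + (1)²·V_4 = 40/7;  E_5 = 1
V_6 = 8/7·E_5 + (1)²·V_5 = 48/7;  E_6 = 1
V_7 = 8/7·E_6 + (1)²·V_6 = 8;  E_7 = 1
V_8 = 8/7·E_7 + (1)²·V_7 = 64/7;  E_8 = 1

64/7


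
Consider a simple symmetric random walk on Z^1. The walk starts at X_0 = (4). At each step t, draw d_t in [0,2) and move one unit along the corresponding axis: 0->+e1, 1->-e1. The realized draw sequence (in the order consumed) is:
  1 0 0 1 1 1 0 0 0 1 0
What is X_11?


t=0: X=(4), d=1 → -e1, X_1=(3)
t=1: X=(3), d=0 → +e1, X_2=(4)
t=2: X=(4), d=0 → +e1, X_3=(5)
t=3: X=(5), d=1 → -e1, X_4=(4)
t=4: X=(4), d=1 → -e1, X_5=(3)
t=5: X=(3), d=1 → -e1, X_6=(2)
t=6: X=(2), d=0 → +e1, X_7=(3)
t=7: X=(3), d=0 → +e1, X_8=(4)
t=8: X=(4), d=0 → +e1, X_9=(5)
t=9: X=(5), d=1 → -e1, X_10=(4)
t=10: X=(4), d=0 → +e1, X_11=(5)

(5)


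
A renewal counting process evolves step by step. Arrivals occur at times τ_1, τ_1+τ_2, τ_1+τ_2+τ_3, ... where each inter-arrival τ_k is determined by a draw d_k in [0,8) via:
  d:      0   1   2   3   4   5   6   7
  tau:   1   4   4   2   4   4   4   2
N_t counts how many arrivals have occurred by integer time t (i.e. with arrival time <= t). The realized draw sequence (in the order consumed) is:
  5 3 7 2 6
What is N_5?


1

draw d_1=5: τ_1=4, arrival time A_1=4
draw d_2=3: τ_2=2, arrival time A_2=6
draw d_3=7: τ_3=2, arrival time A_3=8
draw d_4=2: τ_4=4, arrival time A_4=12
draw d_5=6: τ_5=4, arrival time A_5=16
N_t over t=0..5: 0:0 1:0 2:0 3:0 4:1 5:1


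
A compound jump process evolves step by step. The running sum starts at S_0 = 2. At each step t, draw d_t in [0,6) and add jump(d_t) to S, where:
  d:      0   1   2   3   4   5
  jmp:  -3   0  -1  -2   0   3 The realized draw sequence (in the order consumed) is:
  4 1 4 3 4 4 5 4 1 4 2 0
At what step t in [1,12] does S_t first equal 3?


7

t=0: S=2, d=4, jump=0, S_1=2
t=1: S=2, d=1, jump=0, S_2=2
t=2: S=2, d=4, jump=0, S_3=2
t=3: S=2, d=3, jump=-2, S_4=0
t=4: S=0, d=4, jump=0, S_5=0
t=5: S=0, d=4, jump=0, S_6=0
t=6: S=0, d=5, jump=3, S_7=3
t=7: S=3, d=4, jump=0, S_8=3
t=8: S=3, d=1, jump=0, S_9=3
t=9: S=3, d=4, jump=0, S_10=3
t=10: S=3, d=2, jump=-1, S_11=2
t=11: S=2, d=0, jump=-3, S_12=-1


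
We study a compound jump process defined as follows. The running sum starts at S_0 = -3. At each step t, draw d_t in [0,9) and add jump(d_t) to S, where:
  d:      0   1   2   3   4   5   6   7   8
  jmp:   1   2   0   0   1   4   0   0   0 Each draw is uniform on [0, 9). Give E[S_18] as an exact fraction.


Outcome values over d=0..8: [1, 2, 0, 0, 1, 4, 0, 0, 0]
Σy = 8, Σy² = 22, M = 9
μ = 8/9 = 8/9,  σ² = 22/9 − (8/9)² = 134/81
E[S_18] = -3 + 18·(8/9) = 13

13


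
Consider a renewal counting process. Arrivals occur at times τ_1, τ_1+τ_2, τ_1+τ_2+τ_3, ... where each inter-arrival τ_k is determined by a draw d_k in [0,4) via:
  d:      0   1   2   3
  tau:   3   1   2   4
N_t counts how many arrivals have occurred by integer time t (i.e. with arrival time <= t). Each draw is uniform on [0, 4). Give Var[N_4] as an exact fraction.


Inter-arrival values over d=0..3: [3, 1, 2, 4]
Each d has probability 1/4, so the pmf of τ is: f(1) = 1/4, f(2) = 1/4, f(3) = 1/4, f(4) = 1/4
Let p_n(j) = P(N_n = j), with p_0 = [1]. Condition on τ_1: p_n(0) = P(τ > n), and for j >= 1, p_n(j) = Σ_{k<=n} f(k)·p_{n−k}(j−1)
p_1 = [3/4, 1/4]  (j = 0..1)
p_2 = [1/2, 7/16, 1/16]  (j = 0..2)
p_3 = [1/4, 9/16, 11/64, 1/64]  (j = 0..3)
p_4 = [0, 5/8, 5/16, 15/256, 1/256]  (j = 0..4)
E[N_4] = Σ j·p_4(j) = 369/256;  E[N_4²] = Σ j²·p_4(j) = 631/256
Var[N_4] = 631/256 − (369/256)² = 25375/65536

25375/65536


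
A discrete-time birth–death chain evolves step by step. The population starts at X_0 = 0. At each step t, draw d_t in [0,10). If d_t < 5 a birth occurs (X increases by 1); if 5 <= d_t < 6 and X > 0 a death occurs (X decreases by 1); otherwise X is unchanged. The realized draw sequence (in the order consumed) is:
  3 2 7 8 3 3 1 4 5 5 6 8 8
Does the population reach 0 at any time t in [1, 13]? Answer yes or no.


t=0: X=0, d=3 → birth, X_1=1
t=1: X=1, d=2 → birth, X_2=2
t=2: X=2, d=7 → hold, X_3=2
t=3: X=2, d=8 → hold, X_4=2
t=4: X=2, d=3 → birth, X_5=3
t=5: X=3, d=3 → birth, X_6=4
t=6: X=4, d=1 → birth, X_7=5
t=7: X=5, d=4 → birth, X_8=6
t=8: X=6, d=5 → death, X_9=5
t=9: X=5, d=5 → death, X_10=4
t=10: X=4, d=6 → hold, X_11=4
t=11: X=4, d=8 → hold, X_12=4
t=12: X=4, d=8 → hold, X_13=4

no


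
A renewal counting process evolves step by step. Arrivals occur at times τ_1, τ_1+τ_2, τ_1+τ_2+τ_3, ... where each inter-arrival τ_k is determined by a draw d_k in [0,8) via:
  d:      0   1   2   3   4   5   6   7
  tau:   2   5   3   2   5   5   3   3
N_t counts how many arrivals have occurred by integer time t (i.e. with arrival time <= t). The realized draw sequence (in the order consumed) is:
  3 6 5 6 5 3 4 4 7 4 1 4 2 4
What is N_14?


draw d_1=3: τ_1=2, arrival time A_1=2
draw d_2=6: τ_2=3, arrival time A_2=5
draw d_3=5: τ_3=5, arrival time A_3=10
draw d_4=6: τ_4=3, arrival time A_4=13
draw d_5=5: τ_5=5, arrival time A_5=18
draw d_6=3: τ_6=2, arrival time A_6=20
draw d_7=4: τ_7=5, arrival time A_7=25
draw d_8=4: τ_8=5, arrival time A_8=30
draw d_9=7: τ_9=3, arrival time A_9=33
draw d_10=4: τ_10=5, arrival time A_10=38
draw d_11=1: τ_11=5, arrival time A_11=43
draw d_12=4: τ_12=5, arrival time A_12=48
draw d_13=2: τ_13=3, arrival time A_13=51
draw d_14=4: τ_14=5, arrival time A_14=56
N_t over t=0..14: 0:0 1:0 2:1 3:1 4:1 5:2 6:2 7:2 8:2 9:2 10:3 11:3 12:3 13:4 14:4

4


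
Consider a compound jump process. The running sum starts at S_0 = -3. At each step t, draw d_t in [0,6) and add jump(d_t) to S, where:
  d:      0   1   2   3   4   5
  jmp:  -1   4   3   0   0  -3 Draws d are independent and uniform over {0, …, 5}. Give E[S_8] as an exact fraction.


Outcome values over d=0..5: [-1, 4, 3, 0, 0, -3]
Σy = 3, Σy² = 35, M = 6
μ = 3/6 = 1/2,  σ² = 35/6 − (1/2)² = 67/12
E[S_8] = -3 + 8·(1/2) = 1

1


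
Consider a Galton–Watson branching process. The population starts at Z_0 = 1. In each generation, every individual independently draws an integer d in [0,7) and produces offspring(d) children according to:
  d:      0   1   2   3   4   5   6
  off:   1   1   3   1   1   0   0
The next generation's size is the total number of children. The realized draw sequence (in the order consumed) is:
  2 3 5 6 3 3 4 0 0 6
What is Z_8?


gen 0: Z_0=1, draws=[2], offspring=[3], Z_1=3
gen 1: Z_1=3, draws=[3, 5, 6], offspring=[1, 0, 0], Z_2=1
gen 2: Z_2=1, draws=[3], offspring=[1], Z_3=1
gen 3: Z_3=1, draws=[3], offspring=[1], Z_4=1
gen 4: Z_4=1, draws=[4], offspring=[1], Z_5=1
gen 5: Z_5=1, draws=[0], offspring=[1], Z_6=1
gen 6: Z_6=1, draws=[0], offspring=[1], Z_7=1
gen 7: Z_7=1, draws=[6], offspring=[0], Z_8=0

0


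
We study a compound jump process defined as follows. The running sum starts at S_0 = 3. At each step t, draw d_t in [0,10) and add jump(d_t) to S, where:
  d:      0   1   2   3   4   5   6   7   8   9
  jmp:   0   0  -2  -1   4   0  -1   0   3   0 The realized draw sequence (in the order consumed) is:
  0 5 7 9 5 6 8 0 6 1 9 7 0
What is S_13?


t=0: S=3, d=0, jump=0, S_1=3
t=1: S=3, d=5, jump=0, S_2=3
t=2: S=3, d=7, jump=0, S_3=3
t=3: S=3, d=9, jump=0, S_4=3
t=4: S=3, d=5, jump=0, S_5=3
t=5: S=3, d=6, jump=-1, S_6=2
t=6: S=2, d=8, jump=3, S_7=5
t=7: S=5, d=0, jump=0, S_8=5
t=8: S=5, d=6, jump=-1, S_9=4
t=9: S=4, d=1, jump=0, S_10=4
t=10: S=4, d=9, jump=0, S_11=4
t=11: S=4, d=7, jump=0, S_12=4
t=12: S=4, d=0, jump=0, S_13=4

4


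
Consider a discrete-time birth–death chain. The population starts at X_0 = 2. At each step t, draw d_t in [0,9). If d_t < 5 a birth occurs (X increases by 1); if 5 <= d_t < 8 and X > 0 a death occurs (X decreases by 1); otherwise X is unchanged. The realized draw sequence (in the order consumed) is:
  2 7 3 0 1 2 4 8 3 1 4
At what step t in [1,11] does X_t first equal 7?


7

t=0: X=2, d=2 → birth, X_1=3
t=1: X=3, d=7 → death, X_2=2
t=2: X=2, d=3 → birth, X_3=3
t=3: X=3, d=0 → birth, X_4=4
t=4: X=4, d=1 → birth, X_5=5
t=5: X=5, d=2 → birth, X_6=6
t=6: X=6, d=4 → birth, X_7=7
t=7: X=7, d=8 → hold, X_8=7
t=8: X=7, d=3 → birth, X_9=8
t=9: X=8, d=1 → birth, X_10=9
t=10: X=9, d=4 → birth, X_11=10


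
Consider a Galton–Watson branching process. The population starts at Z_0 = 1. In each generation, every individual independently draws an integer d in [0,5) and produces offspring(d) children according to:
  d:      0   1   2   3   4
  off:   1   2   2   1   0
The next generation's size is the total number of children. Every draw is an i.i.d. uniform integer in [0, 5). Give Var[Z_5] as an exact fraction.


Outcome values over d=0..4: [1, 2, 2, 1, 0]
Σy = 6, Σy² = 10, M = 5
μ = 6/5 = 6/5,  σ² = 10/5 − (6/5)² = 14/25
V_0 = 0, E_0 = 1
V_1 = 14/25·E_0 + (6/5)²·V_0 = 14/25;  E_1 = 6/5
V_2 = 14/25·E_1 + (6/5)²·V_1 = 924/625;  E_2 = 36/25
V_3 = 14/25·E_2 + (6/5)²·V_2 = 45864/15625;  E_3 = 216/125
V_4 = 14/25·E_3 + (6/5)²·V_3 = 2029104/390625;  E_4 = 1296/625
V_5 = 14/25·E_4 + (6/5)²·V_4 = 84387744/9765625;  E_5 = 7776/3125

84387744/9765625


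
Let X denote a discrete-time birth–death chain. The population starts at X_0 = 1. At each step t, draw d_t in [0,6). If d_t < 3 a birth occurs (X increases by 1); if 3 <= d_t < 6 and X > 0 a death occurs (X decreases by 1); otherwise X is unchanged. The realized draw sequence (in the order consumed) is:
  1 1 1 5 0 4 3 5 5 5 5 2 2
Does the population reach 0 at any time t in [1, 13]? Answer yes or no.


yes

t=0: X=1, d=1 → birth, X_1=2
t=1: X=2, d=1 → birth, X_2=3
t=2: X=3, d=1 → birth, X_3=4
t=3: X=4, d=5 → death, X_4=3
t=4: X=3, d=0 → birth, X_5=4
t=5: X=4, d=4 → death, X_6=3
t=6: X=3, d=3 → death, X_7=2
t=7: X=2, d=5 → death, X_8=1
t=8: X=1, d=5 → death, X_9=0
t=9: X=0, d=5 → hold, X_10=0
t=10: X=0, d=5 → hold, X_11=0
t=11: X=0, d=2 → birth, X_12=1
t=12: X=1, d=2 → birth, X_13=2


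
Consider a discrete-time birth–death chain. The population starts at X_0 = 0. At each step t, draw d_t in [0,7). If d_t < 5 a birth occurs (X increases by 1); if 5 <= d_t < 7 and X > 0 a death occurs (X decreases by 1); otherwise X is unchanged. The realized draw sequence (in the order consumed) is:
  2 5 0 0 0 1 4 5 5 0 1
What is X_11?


t=0: X=0, d=2 → birth, X_1=1
t=1: X=1, d=5 → death, X_2=0
t=2: X=0, d=0 → birth, X_3=1
t=3: X=1, d=0 → birth, X_4=2
t=4: X=2, d=0 → birth, X_5=3
t=5: X=3, d=1 → birth, X_6=4
t=6: X=4, d=4 → birth, X_7=5
t=7: X=5, d=5 → death, X_8=4
t=8: X=4, d=5 → death, X_9=3
t=9: X=3, d=0 → birth, X_10=4
t=10: X=4, d=1 → birth, X_11=5

5


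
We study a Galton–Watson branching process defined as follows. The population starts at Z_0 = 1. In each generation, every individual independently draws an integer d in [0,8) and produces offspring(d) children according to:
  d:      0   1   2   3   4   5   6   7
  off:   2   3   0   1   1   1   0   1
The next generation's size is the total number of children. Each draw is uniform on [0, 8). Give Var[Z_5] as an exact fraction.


9483630255/1073741824

Outcome values over d=0..7: [2, 3, 0, 1, 1, 1, 0, 1]
Σy = 9, Σy² = 17, M = 8
μ = 9/8 = 9/8,  σ² = 17/8 − (9/8)² = 55/64
V_0 = 0, E_0 = 1
V_1 = 55/64·E_0 + (9/8)²·V_0 = 55/64;  E_1 = 9/8
V_2 = 55/64·E_1 + (9/8)²·V_1 = 8415/4096;  E_2 = 81/64
V_3 = 55/64·E_2 + (9/8)²·V_2 = 966735/262144;  E_3 = 729/512
V_4 = 55/64·E_3 + (9/8)²·V_3 = 98834175/16777216;  E_4 = 6561/4096
V_5 = 55/64·E_4 + (9/8)²·V_4 = 9483630255/1073741824;  E_5 = 59049/32768


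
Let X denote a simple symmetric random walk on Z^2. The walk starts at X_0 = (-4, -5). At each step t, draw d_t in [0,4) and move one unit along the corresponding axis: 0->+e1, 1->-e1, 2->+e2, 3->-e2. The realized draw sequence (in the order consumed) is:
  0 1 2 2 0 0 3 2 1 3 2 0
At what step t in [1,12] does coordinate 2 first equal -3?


t=0: X=(-4, -5), d=0 → +e1, X_1=(-3, -5)
t=1: X=(-3, -5), d=1 → -e1, X_2=(-4, -5)
t=2: X=(-4, -5), d=2 → +e2, X_3=(-4, -4)
t=3: X=(-4, -4), d=2 → +e2, X_4=(-4, -3)
t=4: X=(-4, -3), d=0 → +e1, X_5=(-3, -3)
t=5: X=(-3, -3), d=0 → +e1, X_6=(-2, -3)
t=6: X=(-2, -3), d=3 → -e2, X_7=(-2, -4)
t=7: X=(-2, -4), d=2 → +e2, X_8=(-2, -3)
t=8: X=(-2, -3), d=1 → -e1, X_9=(-3, -3)
t=9: X=(-3, -3), d=3 → -e2, X_10=(-3, -4)
t=10: X=(-3, -4), d=2 → +e2, X_11=(-3, -3)
t=11: X=(-3, -3), d=0 → +e1, X_12=(-2, -3)

4


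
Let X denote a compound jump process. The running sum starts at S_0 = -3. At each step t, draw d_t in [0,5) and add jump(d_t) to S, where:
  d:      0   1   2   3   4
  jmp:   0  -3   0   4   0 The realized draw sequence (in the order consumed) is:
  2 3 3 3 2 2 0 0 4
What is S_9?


9

t=0: S=-3, d=2, jump=0, S_1=-3
t=1: S=-3, d=3, jump=4, S_2=1
t=2: S=1, d=3, jump=4, S_3=5
t=3: S=5, d=3, jump=4, S_4=9
t=4: S=9, d=2, jump=0, S_5=9
t=5: S=9, d=2, jump=0, S_6=9
t=6: S=9, d=0, jump=0, S_7=9
t=7: S=9, d=0, jump=0, S_8=9
t=8: S=9, d=4, jump=0, S_9=9


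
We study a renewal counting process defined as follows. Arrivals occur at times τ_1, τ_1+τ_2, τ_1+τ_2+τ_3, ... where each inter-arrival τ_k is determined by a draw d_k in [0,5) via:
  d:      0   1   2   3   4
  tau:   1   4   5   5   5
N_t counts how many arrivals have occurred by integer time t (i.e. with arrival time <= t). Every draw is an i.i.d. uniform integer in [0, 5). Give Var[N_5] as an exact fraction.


1341414/9765625

Inter-arrival values over d=0..4: [1, 4, 5, 5, 5]
Each d has probability 1/5, so the pmf of τ is: f(1) = 1/5, f(4) = 1/5, f(5) = 3/5
Let p_n(j) = P(N_n = j), with p_0 = [1]. Condition on τ_1: p_n(0) = P(τ > n), and for j >= 1, p_n(j) = Σ_{k<=n} f(k)·p_{n−k}(j−1)
p_1 = [4/5, 1/5]  (j = 0..1)
p_2 = [4/5, 4/25, 1/25]  (j = 0..2)
p_3 = [4/5, 4/25, 4/125, 1/125]  (j = 0..3)
p_4 = [3/5, 9/25, 4/125, 4/625, 1/625]  (j = 0..4)
p_5 = [0, 22/25, 14/125, 4/625, 4/3125, 1/3125]  (j = 0..5)
E[N_5] = Σ j·p_5(j) = 3531/3125;  E[N_5²] = Σ j²·p_5(j) = 4419/3125
Var[N_5] = 4419/3125 − (3531/3125)² = 1341414/9765625


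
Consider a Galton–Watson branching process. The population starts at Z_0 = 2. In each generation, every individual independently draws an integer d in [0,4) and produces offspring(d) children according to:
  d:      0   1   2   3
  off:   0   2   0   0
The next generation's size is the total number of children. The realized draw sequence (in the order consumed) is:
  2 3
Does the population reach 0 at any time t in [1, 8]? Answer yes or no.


yes

gen 0: Z_0=2, draws=[2, 3], offspring=[0, 0], Z_1=0
gen 1: Z_1=0, draws=[], offspring=[], Z_2=0
gen 2: Z_2=0, draws=[], offspring=[], Z_3=0
gen 3: Z_3=0, draws=[], offspring=[], Z_4=0
gen 4: Z_4=0, draws=[], offspring=[], Z_5=0
gen 5: Z_5=0, draws=[], offspring=[], Z_6=0
gen 6: Z_6=0, draws=[], offspring=[], Z_7=0
gen 7: Z_7=0, draws=[], offspring=[], Z_8=0


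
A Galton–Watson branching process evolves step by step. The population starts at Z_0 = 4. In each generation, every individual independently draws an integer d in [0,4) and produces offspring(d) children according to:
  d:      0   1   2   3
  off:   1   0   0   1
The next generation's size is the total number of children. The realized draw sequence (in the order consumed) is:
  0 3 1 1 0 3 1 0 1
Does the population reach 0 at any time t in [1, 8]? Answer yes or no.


gen 0: Z_0=4, draws=[0, 3, 1, 1], offspring=[1, 1, 0, 0], Z_1=2
gen 1: Z_1=2, draws=[0, 3], offspring=[1, 1], Z_2=2
gen 2: Z_2=2, draws=[1, 0], offspring=[0, 1], Z_3=1
gen 3: Z_3=1, draws=[1], offspring=[0], Z_4=0
gen 4: Z_4=0, draws=[], offspring=[], Z_5=0
gen 5: Z_5=0, draws=[], offspring=[], Z_6=0
gen 6: Z_6=0, draws=[], offspring=[], Z_7=0
gen 7: Z_7=0, draws=[], offspring=[], Z_8=0

yes


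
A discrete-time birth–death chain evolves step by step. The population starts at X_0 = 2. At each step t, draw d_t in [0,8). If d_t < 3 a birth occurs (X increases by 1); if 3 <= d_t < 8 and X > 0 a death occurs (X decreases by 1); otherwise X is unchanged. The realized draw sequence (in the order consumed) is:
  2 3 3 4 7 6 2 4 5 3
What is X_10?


0

t=0: X=2, d=2 → birth, X_1=3
t=1: X=3, d=3 → death, X_2=2
t=2: X=2, d=3 → death, X_3=1
t=3: X=1, d=4 → death, X_4=0
t=4: X=0, d=7 → hold, X_5=0
t=5: X=0, d=6 → hold, X_6=0
t=6: X=0, d=2 → birth, X_7=1
t=7: X=1, d=4 → death, X_8=0
t=8: X=0, d=5 → hold, X_9=0
t=9: X=0, d=3 → hold, X_10=0


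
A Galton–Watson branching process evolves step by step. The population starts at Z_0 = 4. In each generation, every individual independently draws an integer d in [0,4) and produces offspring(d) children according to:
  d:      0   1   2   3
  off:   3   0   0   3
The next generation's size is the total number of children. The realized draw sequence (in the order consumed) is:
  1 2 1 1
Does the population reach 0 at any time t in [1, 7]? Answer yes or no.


gen 0: Z_0=4, draws=[1, 2, 1, 1], offspring=[0, 0, 0, 0], Z_1=0
gen 1: Z_1=0, draws=[], offspring=[], Z_2=0
gen 2: Z_2=0, draws=[], offspring=[], Z_3=0
gen 3: Z_3=0, draws=[], offspring=[], Z_4=0
gen 4: Z_4=0, draws=[], offspring=[], Z_5=0
gen 5: Z_5=0, draws=[], offspring=[], Z_6=0
gen 6: Z_6=0, draws=[], offspring=[], Z_7=0

yes


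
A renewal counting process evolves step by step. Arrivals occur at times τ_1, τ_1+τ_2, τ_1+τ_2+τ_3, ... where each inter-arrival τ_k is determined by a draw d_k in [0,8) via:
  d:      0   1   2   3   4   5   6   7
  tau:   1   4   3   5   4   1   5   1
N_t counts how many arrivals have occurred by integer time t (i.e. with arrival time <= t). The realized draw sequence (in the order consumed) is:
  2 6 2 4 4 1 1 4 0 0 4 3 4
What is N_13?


draw d_1=2: τ_1=3, arrival time A_1=3
draw d_2=6: τ_2=5, arrival time A_2=8
draw d_3=2: τ_3=3, arrival time A_3=11
draw d_4=4: τ_4=4, arrival time A_4=15
draw d_5=4: τ_5=4, arrival time A_5=19
draw d_6=1: τ_6=4, arrival time A_6=23
draw d_7=1: τ_7=4, arrival time A_7=27
draw d_8=4: τ_8=4, arrival time A_8=31
draw d_9=0: τ_9=1, arrival time A_9=32
draw d_10=0: τ_10=1, arrival time A_10=33
draw d_11=4: τ_11=4, arrival time A_11=37
draw d_12=3: τ_12=5, arrival time A_12=42
draw d_13=4: τ_13=4, arrival time A_13=46
N_t over t=0..13: 0:0 1:0 2:0 3:1 4:1 5:1 6:1 7:1 8:2 9:2 10:2 11:3 12:3 13:3

3


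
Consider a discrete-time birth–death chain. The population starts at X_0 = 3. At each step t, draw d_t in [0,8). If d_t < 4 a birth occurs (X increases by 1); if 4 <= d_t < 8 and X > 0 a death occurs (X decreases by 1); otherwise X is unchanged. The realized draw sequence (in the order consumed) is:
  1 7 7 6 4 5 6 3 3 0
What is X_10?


t=0: X=3, d=1 → birth, X_1=4
t=1: X=4, d=7 → death, X_2=3
t=2: X=3, d=7 → death, X_3=2
t=3: X=2, d=6 → death, X_4=1
t=4: X=1, d=4 → death, X_5=0
t=5: X=0, d=5 → hold, X_6=0
t=6: X=0, d=6 → hold, X_7=0
t=7: X=0, d=3 → birth, X_8=1
t=8: X=1, d=3 → birth, X_9=2
t=9: X=2, d=0 → birth, X_10=3

3
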